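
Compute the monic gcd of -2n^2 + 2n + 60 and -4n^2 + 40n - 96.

Repeated division with remainder:
  -2n^2 + 2n + 60 = (1/2)(-4n^2 + 40n - 96) + (-18n + 108)
  -4n^2 + 40n - 96 = ((2/9)n - 8/9)(-18n + 108) + (0)
Last nonzero remainder: -18n + 108. Dividing through by -18 gives the monic gcd n - 6.

n - 6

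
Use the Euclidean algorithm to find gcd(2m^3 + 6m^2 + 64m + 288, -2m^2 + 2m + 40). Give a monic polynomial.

Euclidean algorithm in ℚ[m]:
  2m^3 + 6m^2 + 64m + 288 = (-m - 4)(-2m^2 + 2m + 40) + (112m + 448)
  -2m^2 + 2m + 40 = (-(1/56)m + 5/56)(112m + 448) + (0)
Last nonzero remainder: 112m + 448. Dividing through by 112 gives the monic gcd m + 4.

m + 4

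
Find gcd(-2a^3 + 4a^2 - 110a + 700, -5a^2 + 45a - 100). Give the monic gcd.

a - 5

By polynomial division,
  -2a^3 + 4a^2 - 110a + 700 = ((2/5)a + 14/5)(-5a^2 + 45a - 100) + (-196a + 980)
  -5a^2 + 45a - 100 = ((5/196)a - 5/49)(-196a + 980) + (0)
Last nonzero remainder: -196a + 980. Dividing through by -196 gives the monic gcd a - 5.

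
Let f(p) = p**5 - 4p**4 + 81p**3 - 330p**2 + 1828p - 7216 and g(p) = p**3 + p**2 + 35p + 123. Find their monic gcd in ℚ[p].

p**2 - 2p + 41

By polynomial division,
  p**5 - 4p**4 + 81p**3 - 330p**2 + 1828p - 7216 = (p**2 - 5p + 51)(p**3 + p**2 + 35p + 123) + (-329p**2 + 658p - 13489)
  p**3 + p**2 + 35p + 123 = (-(1/329)p - 3/329)(-329p**2 + 658p - 13489) + (0)
Last nonzero remainder: -329p**2 + 658p - 13489. Dividing through by -329 gives the monic gcd p**2 - 2p + 41.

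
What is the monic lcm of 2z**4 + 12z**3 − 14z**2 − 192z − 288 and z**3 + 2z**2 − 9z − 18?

z**6 + 5z**5 − 19z**4 − 125z**3 − 6z**2 + 720z + 864

Apply the Euclidean algorithm:
  2z**4 + 12z**3 − 14z**2 − 192z − 288 = (2z + 8)(z**3 + 2z**2 − 9z − 18) + (−12z**2 − 84z − 144)
  z**3 + 2z**2 − 9z − 18 = (−(1/12)z + 5/12)(−12z**2 − 84z − 144) + (14z + 42)
  −12z**2 − 84z − 144 = (−(6/7)z − 24/7)(14z + 42) + (0)
Last nonzero remainder: 14z + 42. Dividing through by 14 gives the monic gcd z + 3.
Then lcm(f, g) = f·g / gcd(f, g); expanding and making the result monic gives the answer.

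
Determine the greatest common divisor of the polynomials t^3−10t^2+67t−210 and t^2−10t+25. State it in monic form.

Repeated division with remainder:
  t^3−10t^2+67t−210 = (t)(t^2−10t+25) + (42t−210)
  t^2−10t+25 = ((1/42)t−5/42)(42t−210) + (0)
Last nonzero remainder: 42t−210. Dividing through by 42 gives the monic gcd t−5.

t−5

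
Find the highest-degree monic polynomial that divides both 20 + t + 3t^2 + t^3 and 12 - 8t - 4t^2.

Repeated division with remainder:
  t^3 + 3t^2 + t + 20 = (-(1/4)t - 1/4)(-4t^2 - 8t + 12) + (2t + 23)
  -4t^2 - 8t + 12 = (-2t + 19)(2t + 23) + (-425)
  2t + 23 = (-(2/425)t - 23/425)(-425) + (0)
The last nonzero remainder is the constant -425, so the polynomials are coprime and gcd = 1.

1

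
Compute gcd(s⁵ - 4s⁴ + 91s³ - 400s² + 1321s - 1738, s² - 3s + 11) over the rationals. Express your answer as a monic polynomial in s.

s² - 3s + 11

Apply the Euclidean algorithm:
  s⁵ - 4s⁴ + 91s³ - 400s² + 1321s - 1738 = (s³ - s² + 77s - 158)(s² - 3s + 11) + (0)
The last nonzero remainder s² - 3s + 11 is already monic.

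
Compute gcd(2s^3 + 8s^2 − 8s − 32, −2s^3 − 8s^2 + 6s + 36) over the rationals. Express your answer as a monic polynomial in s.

Repeated division with remainder:
  2s^3 + 8s^2 − 8s − 32 = (−1)(−2s^3 − 8s^2 + 6s + 36) + (−2s + 4)
  −2s^3 − 8s^2 + 6s + 36 = (s^2 + 6s + 9)(−2s + 4) + (0)
Last nonzero remainder: −2s + 4. Dividing through by −2 gives the monic gcd s − 2.

s − 2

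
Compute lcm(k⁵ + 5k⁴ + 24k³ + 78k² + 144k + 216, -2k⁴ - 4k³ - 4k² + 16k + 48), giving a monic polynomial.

k⁷ + 5k⁶ + 20k⁵ + 58k⁴ + 48k³ - 96k² - 576k - 864

Repeated division with remainder:
  k⁵ + 5k⁴ + 24k³ + 78k² + 144k + 216 = (-(1/2)k - 3/2)(-2k⁴ - 4k³ - 4k² + 16k + 48) + (16k³ + 80k² + 192k + 288)
  -2k⁴ - 4k³ - 4k² + 16k + 48 = (-(1/8)k + 3/8)(16k³ + 80k² + 192k + 288) + (-10k² - 20k - 60)
  16k³ + 80k² + 192k + 288 = (-(8/5)k - 24/5)(-10k² - 20k - 60) + (0)
Last nonzero remainder: -10k² - 20k - 60. Dividing through by -10 gives the monic gcd k² + 2k + 6.
Then lcm(f, g) = f·g / gcd(f, g); expanding and making the result monic gives the answer.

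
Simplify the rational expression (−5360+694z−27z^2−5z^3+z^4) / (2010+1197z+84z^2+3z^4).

(−80+2z+z^2)/(30+21z+3z^2)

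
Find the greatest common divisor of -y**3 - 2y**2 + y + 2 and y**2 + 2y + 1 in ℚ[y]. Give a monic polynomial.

y + 1

By polynomial division,
  -y**3 - 2y**2 + y + 2 = (-y)(y**2 + 2y + 1) + (2y + 2)
  y**2 + 2y + 1 = ((1/2)y + 1/2)(2y + 2) + (0)
Last nonzero remainder: 2y + 2. Dividing through by 2 gives the monic gcd y + 1.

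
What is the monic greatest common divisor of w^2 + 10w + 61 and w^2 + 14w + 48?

Repeated division with remainder:
  w^2 + 10w + 61 = (w^2 + 14w + 48) + (-4w + 13)
  w^2 + 14w + 48 = (-(1/4)w - 69/16)(-4w + 13) + (1665/16)
  -4w + 13 = (-(64/1665)w + 208/1665)(1665/16) + (0)
The last nonzero remainder is the constant 1665/16, so the polynomials are coprime and gcd = 1.

1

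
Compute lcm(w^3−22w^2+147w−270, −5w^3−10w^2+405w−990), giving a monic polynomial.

w^5−17w^4−29w^3+1917w^2−11052w+17820

Apply the Euclidean algorithm:
  w^3−22w^2+147w−270 = (−1/5)(−5w^3−10w^2+405w−990) + (−24w^2+228w−468)
  −5w^3−10w^2+405w−990 = ((5/24)w+115/48)(−24w^2+228w−468) + (−(175/4)w+525/4)
  −24w^2+228w−468 = ((96/175)w−624/175)(−(175/4)w+525/4) + (0)
Last nonzero remainder: −(175/4)w+525/4. Dividing through by −175/4 gives the monic gcd w−3.
Then lcm(f, g) = f·g / gcd(f, g); expanding and making the result monic gives the answer.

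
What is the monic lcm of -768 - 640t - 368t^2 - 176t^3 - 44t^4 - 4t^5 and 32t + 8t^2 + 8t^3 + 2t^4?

192t + 160t^2 + 92t^3 + 44t^4 + 11t^5 + t^6

Repeated division with remainder:
  -4t^5 - 44t^4 - 176t^3 - 368t^2 - 640t - 768 = (-2t - 14)(2t^4 + 8t^3 + 8t^2 + 32t) + (-48t^3 - 192t^2 - 192t - 768)
  2t^4 + 8t^3 + 8t^2 + 32t = (-(1/24)t)(-48t^3 - 192t^2 - 192t - 768) + (0)
Last nonzero remainder: -48t^3 - 192t^2 - 192t - 768. Dividing through by -48 gives the monic gcd t^3 + 4t^2 + 4t + 16.
Then lcm(f, g) = f·g / gcd(f, g); expanding and making the result monic gives the answer.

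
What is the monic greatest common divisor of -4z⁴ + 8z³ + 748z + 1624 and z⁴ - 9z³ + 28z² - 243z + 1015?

z³ - 4z² + 8z - 203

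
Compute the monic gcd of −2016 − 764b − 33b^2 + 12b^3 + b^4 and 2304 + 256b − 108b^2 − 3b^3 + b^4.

−288 − 68b + 5b^2 + b^3

Repeated division with remainder:
  b^4 + 12b^3 − 33b^2 − 764b − 2016 = (b^4 − 3b^3 − 108b^2 + 256b + 2304) + (15b^3 + 75b^2 − 1020b − 4320)
  b^4 − 3b^3 − 108b^2 + 256b + 2304 = ((1/15)b − 8/15)(15b^3 + 75b^2 − 1020b − 4320) + (0)
Last nonzero remainder: 15b^3 + 75b^2 − 1020b − 4320. Dividing through by 15 gives the monic gcd b^3 + 5b^2 − 68b − 288.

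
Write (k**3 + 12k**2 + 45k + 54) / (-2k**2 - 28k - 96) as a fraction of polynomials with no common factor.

Repeated division with remainder:
  k**3 + 12k**2 + 45k + 54 = (-(1/2)k + 1)(-2k**2 - 28k - 96) + (25k + 150)
  -2k**2 - 28k - 96 = (-(2/25)k - 16/25)(25k + 150) + (0)
Last nonzero remainder: 25k + 150. Dividing through by 25 gives the monic gcd k + 6.
Cancel k + 6 from numerator and denominator to get the reduced form.

(-k**2 - 6k - 9)/(2k + 16)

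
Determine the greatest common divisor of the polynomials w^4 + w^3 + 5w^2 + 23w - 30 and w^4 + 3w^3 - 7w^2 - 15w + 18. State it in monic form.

Euclidean algorithm in ℚ[w]:
  w^4 + w^3 + 5w^2 + 23w - 30 = (w^4 + 3w^3 - 7w^2 - 15w + 18) + (-2w^3 + 12w^2 + 38w - 48)
  w^4 + 3w^3 - 7w^2 - 15w + 18 = (-(1/2)w - 9/2)(-2w^3 + 12w^2 + 38w - 48) + (66w^2 + 132w - 198)
  -2w^3 + 12w^2 + 38w - 48 = (-(1/33)w + 8/33)(66w^2 + 132w - 198) + (0)
Last nonzero remainder: 66w^2 + 132w - 198. Dividing through by 66 gives the monic gcd w^2 + 2w - 3.

w^2 + 2w - 3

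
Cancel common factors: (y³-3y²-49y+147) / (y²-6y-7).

(y²+4y-21)/(y+1)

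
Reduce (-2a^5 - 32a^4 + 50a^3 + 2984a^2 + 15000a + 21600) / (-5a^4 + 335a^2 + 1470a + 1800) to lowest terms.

(2a^2 + 38a + 180)/(5a + 15)

Apply the Euclidean algorithm:
  -2a^5 - 32a^4 + 50a^3 + 2984a^2 + 15000a + 21600 = ((2/5)a + 32/5)(-5a^4 + 335a^2 + 1470a + 1800) + (-84a^3 + 252a^2 + 4872a + 10080)
  -5a^4 + 335a^2 + 1470a + 1800 = ((5/84)a + 5/28)(-84a^3 + 252a^2 + 4872a + 10080) + (0)
Last nonzero remainder: -84a^3 + 252a^2 + 4872a + 10080. Dividing through by -84 gives the monic gcd a^3 - 3a^2 - 58a - 120.
Cancel a^3 - 3a^2 - 58a - 120 from numerator and denominator to get the reduced form.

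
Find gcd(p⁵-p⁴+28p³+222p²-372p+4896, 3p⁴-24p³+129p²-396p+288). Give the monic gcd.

p²-3p+24

Apply the Euclidean algorithm:
  p⁵-p⁴+28p³+222p²-372p+4896 = ((1/3)p+7/3)(3p⁴-24p³+129p²-396p+288) + (41p³+53p²+456p+4224)
  3p⁴-24p³+129p²-396p+288 = ((3/41)p-1143/1681)(41p³+53p²+456p+4224) + ((221340/1681)p²-(664020/1681)p+5312160/1681)
  41p³+53p²+456p+4224 = ((68921/221340)p+73964/55335)((221340/1681)p²-(664020/1681)p+5312160/1681) + (0)
Last nonzero remainder: (221340/1681)p²-(664020/1681)p+5312160/1681. Dividing through by 221340/1681 gives the monic gcd p²-3p+24.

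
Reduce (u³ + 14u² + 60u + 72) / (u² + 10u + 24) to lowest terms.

Repeated division with remainder:
  u³ + 14u² + 60u + 72 = (u + 4)(u² + 10u + 24) + (-4u - 24)
  u² + 10u + 24 = (-(1/4)u - 1)(-4u - 24) + (0)
Last nonzero remainder: -4u - 24. Dividing through by -4 gives the monic gcd u + 6.
Cancel u + 6 from numerator and denominator to get the reduced form.

(u² + 8u + 12)/(u + 4)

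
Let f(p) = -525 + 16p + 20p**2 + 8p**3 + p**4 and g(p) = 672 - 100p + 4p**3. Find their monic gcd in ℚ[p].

By polynomial division,
  p**4 + 8p**3 + 20p**2 + 16p - 525 = ((1/4)p + 2)(4p**3 - 100p + 672) + (45p**2 + 48p - 1869)
  4p**3 - 100p + 672 = ((4/45)p - 64/675)(45p**2 + 48p - 1869) + ((15904/225)p + 111328/225)
  45p**2 + 48p - 1869 = ((10125/15904)p - 60075/15904)((15904/225)p + 111328/225) + (0)
Last nonzero remainder: (15904/225)p + 111328/225. Dividing through by 15904/225 gives the monic gcd p + 7.

7 + p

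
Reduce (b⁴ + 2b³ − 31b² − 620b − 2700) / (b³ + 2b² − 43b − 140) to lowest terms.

Apply the Euclidean algorithm:
  b⁴ + 2b³ − 31b² − 620b − 2700 = (b)(b³ + 2b² − 43b − 140) + (12b² − 480b − 2700)
  b³ + 2b² − 43b − 140 = ((1/12)b + 7/2)(12b² − 480b − 2700) + (1862b + 9310)
  12b² − 480b − 2700 = ((6/931)b − 270/931)(1862b + 9310) + (0)
Last nonzero remainder: 1862b + 9310. Dividing through by 1862 gives the monic gcd b + 5.
Cancel b + 5 from numerator and denominator to get the reduced form.

(b³ − 3b² − 16b − 540)/(b² − 3b − 28)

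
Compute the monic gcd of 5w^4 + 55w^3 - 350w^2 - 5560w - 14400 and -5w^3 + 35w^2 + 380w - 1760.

w + 8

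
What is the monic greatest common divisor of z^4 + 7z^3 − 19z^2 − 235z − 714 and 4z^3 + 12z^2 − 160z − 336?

Repeated division with remainder:
  z^4 + 7z^3 − 19z^2 − 235z − 714 = ((1/4)z + 1)(4z^3 + 12z^2 − 160z − 336) + (9z^2 + 9z − 378)
  4z^3 + 12z^2 − 160z − 336 = ((4/9)z + 8/9)(9z^2 + 9z − 378) + (0)
Last nonzero remainder: 9z^2 + 9z − 378. Dividing through by 9 gives the monic gcd z^2 + z − 42.

z^2 + z − 42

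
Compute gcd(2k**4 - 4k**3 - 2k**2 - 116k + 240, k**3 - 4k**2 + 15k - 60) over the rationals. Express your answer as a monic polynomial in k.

Repeated division with remainder:
  2k**4 - 4k**3 - 2k**2 - 116k + 240 = (2k + 4)(k**3 - 4k**2 + 15k - 60) + (-16k**2 - 56k + 480)
  k**3 - 4k**2 + 15k - 60 = (-(1/16)k + 15/32)(-16k**2 - 56k + 480) + ((285/4)k - 285)
  -16k**2 - 56k + 480 = (-(64/285)k - 32/19)((285/4)k - 285) + (0)
Last nonzero remainder: (285/4)k - 285. Dividing through by 285/4 gives the monic gcd k - 4.

k - 4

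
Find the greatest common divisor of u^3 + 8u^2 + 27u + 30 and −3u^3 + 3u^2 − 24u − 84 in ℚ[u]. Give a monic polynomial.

Apply the Euclidean algorithm:
  u^3 + 8u^2 + 27u + 30 = (−1/3)(−3u^3 + 3u^2 − 24u − 84) + (9u^2 + 19u + 2)
  −3u^3 + 3u^2 − 24u − 84 = (−(1/3)u + 28/27)(9u^2 + 19u + 2) + (−(1162/27)u − 2324/27)
  9u^2 + 19u + 2 = (−(243/1162)u − 27/1162)(−(1162/27)u − 2324/27) + (0)
Last nonzero remainder: −(1162/27)u − 2324/27. Dividing through by −1162/27 gives the monic gcd u + 2.

u + 2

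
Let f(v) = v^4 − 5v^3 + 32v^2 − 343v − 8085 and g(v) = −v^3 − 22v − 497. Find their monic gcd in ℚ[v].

v + 7

By polynomial division,
  v^4 − 5v^3 + 32v^2 − 343v − 8085 = (−v + 5)(−v^3 − 22v − 497) + (10v^2 − 730v − 5600)
  −v^3 − 22v − 497 = (−(1/10)v − 73/10)(10v^2 − 730v − 5600) + (−5911v − 41377)
  10v^2 − 730v − 5600 = (−(10/5911)v + 800/5911)(−5911v − 41377) + (0)
Last nonzero remainder: −5911v − 41377. Dividing through by −5911 gives the monic gcd v + 7.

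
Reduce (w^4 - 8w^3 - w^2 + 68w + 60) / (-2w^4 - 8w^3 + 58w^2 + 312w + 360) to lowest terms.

(-w^2 + 4w + 5)/(2w^2 + 16w + 30)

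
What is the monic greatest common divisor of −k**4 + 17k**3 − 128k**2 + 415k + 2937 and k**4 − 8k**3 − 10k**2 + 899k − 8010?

k**2 − 9k + 89

Apply the Euclidean algorithm:
  −k**4 + 17k**3 − 128k**2 + 415k + 2937 = (−1)(k**4 − 8k**3 − 10k**2 + 899k − 8010) + (9k**3 − 138k**2 + 1314k − 5073)
  k**4 − 8k**3 − 10k**2 + 899k − 8010 = ((1/9)k + 22/27)(9k**3 − 138k**2 + 1314k − 5073) + (−(392/9)k**2 + 392k − 34888/9)
  9k**3 − 138k**2 + 1314k − 5073 = (−(81/392)k + 513/392)(−(392/9)k**2 + 392k − 34888/9) + (0)
Last nonzero remainder: −(392/9)k**2 + 392k − 34888/9. Dividing through by −392/9 gives the monic gcd k**2 − 9k + 89.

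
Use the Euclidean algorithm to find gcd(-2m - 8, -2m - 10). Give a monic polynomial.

1

Apply the Euclidean algorithm:
  -2m - 8 = (-2m - 10) + (2)
  -2m - 10 = (-m - 5)(2) + (0)
The last nonzero remainder is the constant 2, so the polynomials are coprime and gcd = 1.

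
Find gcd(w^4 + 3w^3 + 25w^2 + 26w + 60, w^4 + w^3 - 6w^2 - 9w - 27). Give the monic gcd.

w^2 + w + 3

Repeated division with remainder:
  w^4 + 3w^3 + 25w^2 + 26w + 60 = (w^4 + w^3 - 6w^2 - 9w - 27) + (2w^3 + 31w^2 + 35w + 87)
  w^4 + w^3 - 6w^2 - 9w - 27 = ((1/2)w - 29/4)(2w^3 + 31w^2 + 35w + 87) + ((805/4)w^2 + (805/4)w + 2415/4)
  2w^3 + 31w^2 + 35w + 87 = ((8/805)w + 116/805)((805/4)w^2 + (805/4)w + 2415/4) + (0)
Last nonzero remainder: (805/4)w^2 + (805/4)w + 2415/4. Dividing through by 805/4 gives the monic gcd w^2 + w + 3.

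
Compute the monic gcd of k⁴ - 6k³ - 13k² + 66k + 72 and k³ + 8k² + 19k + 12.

k² + 4k + 3

By polynomial division,
  k⁴ - 6k³ - 13k² + 66k + 72 = (k - 14)(k³ + 8k² + 19k + 12) + (80k² + 320k + 240)
  k³ + 8k² + 19k + 12 = ((1/80)k + 1/20)(80k² + 320k + 240) + (0)
Last nonzero remainder: 80k² + 320k + 240. Dividing through by 80 gives the monic gcd k² + 4k + 3.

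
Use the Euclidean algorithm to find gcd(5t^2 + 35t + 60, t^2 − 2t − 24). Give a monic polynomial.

Repeated division with remainder:
  5t^2 + 35t + 60 = (5)(t^2 − 2t − 24) + (45t + 180)
  t^2 − 2t − 24 = ((1/45)t − 2/15)(45t + 180) + (0)
Last nonzero remainder: 45t + 180. Dividing through by 45 gives the monic gcd t + 4.

t + 4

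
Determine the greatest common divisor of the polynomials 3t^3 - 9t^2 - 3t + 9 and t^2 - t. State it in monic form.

By polynomial division,
  3t^3 - 9t^2 - 3t + 9 = (3t - 6)(t^2 - t) + (-9t + 9)
  t^2 - t = (-(1/9)t)(-9t + 9) + (0)
Last nonzero remainder: -9t + 9. Dividing through by -9 gives the monic gcd t - 1.

t - 1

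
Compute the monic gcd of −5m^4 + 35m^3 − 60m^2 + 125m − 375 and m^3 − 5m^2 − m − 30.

m^2 + m + 5

Euclidean algorithm in ℚ[m]:
  −5m^4 + 35m^3 − 60m^2 + 125m − 375 = (−5m + 10)(m^3 − 5m^2 − m − 30) + (−15m^2 − 15m − 75)
  m^3 − 5m^2 − m − 30 = (−(1/15)m + 2/5)(−15m^2 − 15m − 75) + (0)
Last nonzero remainder: −15m^2 − 15m − 75. Dividing through by −15 gives the monic gcd m^2 + m + 5.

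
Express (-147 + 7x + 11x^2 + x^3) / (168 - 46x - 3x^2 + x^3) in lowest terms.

Euclidean algorithm in ℚ[x]:
  x^3 + 11x^2 + 7x - 147 = (x^3 - 3x^2 - 46x + 168) + (14x^2 + 53x - 315)
  x^3 - 3x^2 - 46x + 168 = ((1/14)x - 95/196)(14x^2 + 53x - 315) + ((429/196)x + 429/28)
  14x^2 + 53x - 315 = ((2744/429)x - 2940/143)((429/196)x + 429/28) + (0)
Last nonzero remainder: (429/196)x + 429/28. Dividing through by 429/196 gives the monic gcd x + 7.
Cancel x + 7 from numerator and denominator to get the reduced form.

(-21 + 4x + x^2)/(24 - 10x + x^2)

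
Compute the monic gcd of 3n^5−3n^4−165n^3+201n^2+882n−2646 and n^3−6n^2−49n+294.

Euclidean algorithm in ℚ[n]:
  3n^5−3n^4−165n^3+201n^2+882n−2646 = (3n^2+15n+72)(n^3−6n^2−49n+294) + (486n^2−23814)
  n^3−6n^2−49n+294 = ((1/486)n−1/81)(486n^2−23814) + (0)
Last nonzero remainder: 486n^2−23814. Dividing through by 486 gives the monic gcd n^2−49.

n^2−49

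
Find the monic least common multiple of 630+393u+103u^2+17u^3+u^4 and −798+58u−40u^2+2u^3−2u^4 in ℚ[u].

Euclidean algorithm in ℚ[u]:
  u^4+17u^3+103u^2+393u+630 = (−1/2)(−2u^4+2u^3−40u^2+58u−798) + (18u^3+83u^2+422u+231)
  −2u^4+2u^3−40u^2+58u−798 = (−(1/9)u+101/162)(18u^3+83u^2+422u+231) + (−(7267/162)u^2−(14534/81)u−50869/54)
  18u^3+83u^2+422u+231 = (−(2916/7267)u−1782/7267)(−(7267/162)u^2−(14534/81)u−50869/54) + (0)
Last nonzero remainder: −(7267/162)u^2−(14534/81)u−50869/54. Dividing through by −7267/162 gives the monic gcd u^2+4u+21.
Then lcm(f, g) = f·g / gcd(f, g); expanding and making the result monic gives the answer.

11970+4317u+622u^2+201u^3+37u^4+12u^5+u^6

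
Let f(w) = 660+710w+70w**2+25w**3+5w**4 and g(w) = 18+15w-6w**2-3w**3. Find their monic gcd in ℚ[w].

1+w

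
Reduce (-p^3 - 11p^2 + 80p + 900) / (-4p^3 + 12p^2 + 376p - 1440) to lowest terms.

(p + 10)/(4p - 16)

By polynomial division,
  -p^3 - 11p^2 + 80p + 900 = (1/4)(-4p^3 + 12p^2 + 376p - 1440) + (-14p^2 - 14p + 1260)
  -4p^3 + 12p^2 + 376p - 1440 = ((2/7)p - 8/7)(-14p^2 - 14p + 1260) + (0)
Last nonzero remainder: -14p^2 - 14p + 1260. Dividing through by -14 gives the monic gcd p^2 + p - 90.
Cancel p^2 + p - 90 from numerator and denominator to get the reduced form.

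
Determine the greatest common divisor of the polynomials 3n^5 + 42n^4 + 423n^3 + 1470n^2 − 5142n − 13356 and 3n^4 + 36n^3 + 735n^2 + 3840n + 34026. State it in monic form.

n^2 + 8n + 106

Euclidean algorithm in ℚ[n]:
  3n^5 + 42n^4 + 423n^3 + 1470n^2 − 5142n − 13356 = (n + 2)(3n^4 + 36n^3 + 735n^2 + 3840n + 34026) + (−384n^3 − 3840n^2 − 46848n − 81408)
  3n^4 + 36n^3 + 735n^2 + 3840n + 34026 = (−(1/128)n − 1/64)(−384n^3 − 3840n^2 − 46848n − 81408) + (309n^2 + 2472n + 32754)
  −384n^3 − 3840n^2 − 46848n − 81408 = (−(128/103)n − 256/103)(309n^2 + 2472n + 32754) + (0)
Last nonzero remainder: 309n^2 + 2472n + 32754. Dividing through by 309 gives the monic gcd n^2 + 8n + 106.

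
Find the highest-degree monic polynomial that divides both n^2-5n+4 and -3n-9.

By polynomial division,
  n^2-5n+4 = (-(1/3)n+8/3)(-3n-9) + (28)
  -3n-9 = (-(3/28)n-9/28)(28) + (0)
The last nonzero remainder is the constant 28, so the polynomials are coprime and gcd = 1.

1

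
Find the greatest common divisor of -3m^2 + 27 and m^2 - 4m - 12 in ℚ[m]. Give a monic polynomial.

1

Apply the Euclidean algorithm:
  -3m^2 + 27 = (-3)(m^2 - 4m - 12) + (-12m - 9)
  m^2 - 4m - 12 = (-(1/12)m + 19/48)(-12m - 9) + (-135/16)
  -12m - 9 = ((64/45)m + 16/15)(-135/16) + (0)
The last nonzero remainder is the constant -135/16, so the polynomials are coprime and gcd = 1.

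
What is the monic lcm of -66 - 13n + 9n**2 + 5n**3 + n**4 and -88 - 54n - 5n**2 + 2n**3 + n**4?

Euclidean algorithm in ℚ[n]:
  n**4 + 5n**3 + 9n**2 - 13n - 66 = (n**4 + 2n**3 - 5n**2 - 54n - 88) + (3n**3 + 14n**2 + 41n + 22)
  n**4 + 2n**3 - 5n**2 - 54n - 88 = ((1/3)n - 8/9)(3n**3 + 14n**2 + 41n + 22) + (-(56/9)n**2 - (224/9)n - 616/9)
  3n**3 + 14n**2 + 41n + 22 = (-(27/56)n - 9/28)(-(56/9)n**2 - (224/9)n - 616/9) + (0)
Last nonzero remainder: -(56/9)n**2 - (224/9)n - 616/9. Dividing through by -56/9 gives the monic gcd n**2 + 4n + 11.
Then lcm(f, g) = f·g / gcd(f, g); expanding and making the result monic gives the answer.

528 + 236n - 112n**2 - 71n**3 - 9n**4 + 3n**5 + n**6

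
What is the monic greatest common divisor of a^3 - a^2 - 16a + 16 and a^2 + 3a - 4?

Repeated division with remainder:
  a^3 - a^2 - 16a + 16 = (a - 4)(a^2 + 3a - 4) + (0)
The last nonzero remainder a^2 + 3a - 4 is already monic.

a^2 + 3a - 4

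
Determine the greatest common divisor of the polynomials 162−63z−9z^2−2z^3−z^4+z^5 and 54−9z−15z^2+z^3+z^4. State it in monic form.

Apply the Euclidean algorithm:
  z^5−z^4−2z^3−9z^2−63z+162 = (z−2)(z^4+z^3−15z^2−9z+54) + (15z^3−30z^2−135z+270)
  z^4+z^3−15z^2−9z+54 = ((1/15)z+1/5)(15z^3−30z^2−135z+270) + (0)
Last nonzero remainder: 15z^3−30z^2−135z+270. Dividing through by 15 gives the monic gcd z^3−2z^2−9z+18.

18−9z−2z^2+z^3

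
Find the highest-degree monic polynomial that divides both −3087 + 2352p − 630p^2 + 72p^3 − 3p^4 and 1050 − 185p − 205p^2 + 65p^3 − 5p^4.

21 − 10p + p^2

Apply the Euclidean algorithm:
  −3p^4 + 72p^3 − 630p^2 + 2352p − 3087 = (3/5)(−5p^4 + 65p^3 − 205p^2 − 185p + 1050) + (33p^3 − 507p^2 + 2463p − 3717)
  −5p^4 + 65p^3 − 205p^2 − 185p + 1050 = (−(5/33)p − 130/363)(33p^3 − 507p^2 + 2463p − 3717) + (−(1620/121)p^2 + (16200/121)p − 34020/121)
  33p^3 − 507p^2 + 2463p − 3717 = (−(1331/540)p + 7139/540)(−(1620/121)p^2 + (16200/121)p − 34020/121) + (0)
Last nonzero remainder: −(1620/121)p^2 + (16200/121)p − 34020/121. Dividing through by −1620/121 gives the monic gcd p^2 − 10p + 21.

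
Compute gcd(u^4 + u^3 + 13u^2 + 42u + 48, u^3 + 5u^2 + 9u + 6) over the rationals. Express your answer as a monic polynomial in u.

u^2 + 3u + 3

Apply the Euclidean algorithm:
  u^4 + u^3 + 13u^2 + 42u + 48 = (u - 4)(u^3 + 5u^2 + 9u + 6) + (24u^2 + 72u + 72)
  u^3 + 5u^2 + 9u + 6 = ((1/24)u + 1/12)(24u^2 + 72u + 72) + (0)
Last nonzero remainder: 24u^2 + 72u + 72. Dividing through by 24 gives the monic gcd u^2 + 3u + 3.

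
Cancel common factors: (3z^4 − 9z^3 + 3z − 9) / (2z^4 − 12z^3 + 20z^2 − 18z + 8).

(3z^2 − 6z − 9)/(2z^2 − 10z + 8)

Euclidean algorithm in ℚ[z]:
  3z^4 − 9z^3 + 3z − 9 = (3/2)(2z^4 − 12z^3 + 20z^2 − 18z + 8) + (9z^3 − 30z^2 + 30z − 21)
  2z^4 − 12z^3 + 20z^2 − 18z + 8 = ((2/9)z − 16/27)(9z^3 − 30z^2 + 30z − 21) + (−(40/9)z^2 + (40/9)z − 40/9)
  9z^3 − 30z^2 + 30z − 21 = (−(81/40)z + 189/40)(−(40/9)z^2 + (40/9)z − 40/9) + (0)
Last nonzero remainder: −(40/9)z^2 + (40/9)z − 40/9. Dividing through by −40/9 gives the monic gcd z^2 − z + 1.
Cancel z^2 − z + 1 from numerator and denominator to get the reduced form.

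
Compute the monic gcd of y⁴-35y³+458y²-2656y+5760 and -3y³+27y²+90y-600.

y-10

Apply the Euclidean algorithm:
  y⁴-35y³+458y²-2656y+5760 = (-(1/3)y+26/3)(-3y³+27y²+90y-600) + (254y²-3636y+10960)
  -3y³+27y²+90y-600 = (-(3/254)y-2025/32258)(254y²-3636y+10960) + (-(141960/16129)y+1419600/16129)
  254y²-3636y+10960 = (-(2048383/70980)y+2209673/17745)(-(141960/16129)y+1419600/16129) + (0)
Last nonzero remainder: -(141960/16129)y+1419600/16129. Dividing through by -141960/16129 gives the monic gcd y-10.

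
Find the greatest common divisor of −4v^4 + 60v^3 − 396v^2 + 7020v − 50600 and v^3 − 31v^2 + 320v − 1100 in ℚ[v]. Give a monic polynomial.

v^2 − 21v + 110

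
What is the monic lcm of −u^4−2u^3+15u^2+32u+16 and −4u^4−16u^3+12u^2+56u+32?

Euclidean algorithm in ℚ[u]:
  −u^4−2u^3+15u^2+32u+16 = (1/4)(−4u^4−16u^3+12u^2+56u+32) + (2u^3+12u^2+18u+8)
  −4u^4−16u^3+12u^2+56u+32 = (−2u+4)(2u^3+12u^2+18u+8) + (0)
Last nonzero remainder: 2u^3+12u^2+18u+8. Dividing through by 2 gives the monic gcd u^3+6u^2+9u+4.
Then lcm(f, g) = f·g / gcd(f, g); expanding and making the result monic gives the answer.

u^5−19u^3−2u^2+48u+32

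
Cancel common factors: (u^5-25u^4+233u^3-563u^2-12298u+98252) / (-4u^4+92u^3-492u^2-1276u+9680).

By polynomial division,
  u^5-25u^4+233u^3-563u^2-12298u+98252 = (-(1/4)u+1/2)(-4u^4+92u^3-492u^2-1276u+9680) + (64u^3-636u^2-9240u+93412)
  -4u^4+92u^3-492u^2-1276u+9680 = (-(1/16)u+209/256)(64u^3-636u^2-9240u+93412) + (-(35217/64)u^2+(387387/32)u-4261257/64)
  64u^3-636u^2-9240u+93412 = (-(4096/35217)u-49408/35217)(-(35217/64)u^2+(387387/32)u-4261257/64) + (0)
Last nonzero remainder: -(35217/64)u^2+(387387/32)u-4261257/64. Dividing through by -35217/64 gives the monic gcd u^2-22u+121.
Cancel u^2-22u+121 from numerator and denominator to get the reduced form.

(-u^3+3u^2-46u-812)/(4u^2-4u-80)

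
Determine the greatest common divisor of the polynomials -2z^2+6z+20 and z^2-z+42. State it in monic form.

1

Apply the Euclidean algorithm:
  -2z^2+6z+20 = (-2)(z^2-z+42) + (4z+104)
  z^2-z+42 = ((1/4)z-27/4)(4z+104) + (744)
  4z+104 = ((1/186)z+13/93)(744) + (0)
The last nonzero remainder is the constant 744, so the polynomials are coprime and gcd = 1.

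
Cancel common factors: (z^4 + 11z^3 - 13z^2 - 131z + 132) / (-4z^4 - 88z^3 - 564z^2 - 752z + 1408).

(-z + 3)/(4z + 32)

Apply the Euclidean algorithm:
  z^4 + 11z^3 - 13z^2 - 131z + 132 = (-1/4)(-4z^4 - 88z^3 - 564z^2 - 752z + 1408) + (-11z^3 - 154z^2 - 319z + 484)
  -4z^4 - 88z^3 - 564z^2 - 752z + 1408 = ((4/11)z + 32/11)(-11z^3 - 154z^2 - 319z + 484) + (0)
Last nonzero remainder: -11z^3 - 154z^2 - 319z + 484. Dividing through by -11 gives the monic gcd z^3 + 14z^2 + 29z - 44.
Cancel z^3 + 14z^2 + 29z - 44 from numerator and denominator to get the reduced form.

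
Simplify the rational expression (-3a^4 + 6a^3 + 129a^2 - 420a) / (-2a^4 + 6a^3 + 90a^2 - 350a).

Repeated division with remainder:
  -3a^4 + 6a^3 + 129a^2 - 420a = (3/2)(-2a^4 + 6a^3 + 90a^2 - 350a) + (-3a^3 - 6a^2 + 105a)
  -2a^4 + 6a^3 + 90a^2 - 350a = ((2/3)a - 10/3)(-3a^3 - 6a^2 + 105a) + (0)
Last nonzero remainder: -3a^3 - 6a^2 + 105a. Dividing through by -3 gives the monic gcd a^3 + 2a^2 - 35a.
Cancel a^3 + 2a^2 - 35a from numerator and denominator to get the reduced form.

(3a - 12)/(2a - 10)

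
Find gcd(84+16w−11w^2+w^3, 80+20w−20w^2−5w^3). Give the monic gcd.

2+w

Apply the Euclidean algorithm:
  w^3−11w^2+16w+84 = (−1/5)(−5w^3−20w^2+20w+80) + (−15w^2+20w+100)
  −5w^3−20w^2+20w+80 = ((1/3)w+16/9)(−15w^2+20w+100) + (−(440/9)w−880/9)
  −15w^2+20w+100 = ((27/88)w−45/44)(−(440/9)w−880/9) + (0)
Last nonzero remainder: −(440/9)w−880/9. Dividing through by −440/9 gives the monic gcd w+2.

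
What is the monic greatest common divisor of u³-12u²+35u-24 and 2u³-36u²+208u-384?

u-8

By polynomial division,
  u³-12u²+35u-24 = (1/2)(2u³-36u²+208u-384) + (6u²-69u+168)
  2u³-36u²+208u-384 = ((1/3)u-13/6)(6u²-69u+168) + ((5/2)u-20)
  6u²-69u+168 = ((12/5)u-42/5)((5/2)u-20) + (0)
Last nonzero remainder: (5/2)u-20. Dividing through by 5/2 gives the monic gcd u-8.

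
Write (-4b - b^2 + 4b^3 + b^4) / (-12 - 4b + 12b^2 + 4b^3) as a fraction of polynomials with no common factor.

By polynomial division,
  b^4 + 4b^3 - b^2 - 4b = ((1/4)b + 1/4)(4b^3 + 12b^2 - 4b - 12) + (-3b^2 + 3)
  4b^3 + 12b^2 - 4b - 12 = (-(4/3)b - 4)(-3b^2 + 3) + (0)
Last nonzero remainder: -3b^2 + 3. Dividing through by -3 gives the monic gcd b^2 - 1.
Cancel b^2 - 1 from numerator and denominator to get the reduced form.

(4b + b^2)/(12 + 4b)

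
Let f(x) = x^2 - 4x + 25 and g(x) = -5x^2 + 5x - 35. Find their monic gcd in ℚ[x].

Repeated division with remainder:
  x^2 - 4x + 25 = (-1/5)(-5x^2 + 5x - 35) + (-3x + 18)
  -5x^2 + 5x - 35 = ((5/3)x + 25/3)(-3x + 18) + (-185)
  -3x + 18 = ((3/185)x - 18/185)(-185) + (0)
The last nonzero remainder is the constant -185, so the polynomials are coprime and gcd = 1.

1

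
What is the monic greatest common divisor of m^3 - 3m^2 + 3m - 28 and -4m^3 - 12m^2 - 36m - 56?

m^2 + m + 7

By polynomial division,
  m^3 - 3m^2 + 3m - 28 = (-1/4)(-4m^3 - 12m^2 - 36m - 56) + (-6m^2 - 6m - 42)
  -4m^3 - 12m^2 - 36m - 56 = ((2/3)m + 4/3)(-6m^2 - 6m - 42) + (0)
Last nonzero remainder: -6m^2 - 6m - 42. Dividing through by -6 gives the monic gcd m^2 + m + 7.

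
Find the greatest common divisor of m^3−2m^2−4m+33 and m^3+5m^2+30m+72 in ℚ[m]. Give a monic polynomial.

m+3

Euclidean algorithm in ℚ[m]:
  m^3−2m^2−4m+33 = (m^3+5m^2+30m+72) + (−7m^2−34m−39)
  m^3+5m^2+30m+72 = (−(1/7)m−1/49)(−7m^2−34m−39) + ((1163/49)m+3489/49)
  −7m^2−34m−39 = (−(343/1163)m−637/1163)((1163/49)m+3489/49) + (0)
Last nonzero remainder: (1163/49)m+3489/49. Dividing through by 1163/49 gives the monic gcd m+3.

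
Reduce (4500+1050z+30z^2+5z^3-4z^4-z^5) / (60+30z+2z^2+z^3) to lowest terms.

(150+35z-4z^2-z^3)/(2+z)

Euclidean algorithm in ℚ[z]:
  -z^5-4z^4+5z^3+30z^2+1050z+4500 = (-z^2-2z+39)(z^3+2z^2+30z+60) + (72z^2+2160)
  z^3+2z^2+30z+60 = ((1/72)z+1/36)(72z^2+2160) + (0)
Last nonzero remainder: 72z^2+2160. Dividing through by 72 gives the monic gcd z^2+30.
Cancel z^2+30 from numerator and denominator to get the reduced form.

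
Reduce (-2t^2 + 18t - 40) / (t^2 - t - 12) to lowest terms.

Euclidean algorithm in ℚ[t]:
  -2t^2 + 18t - 40 = (-2)(t^2 - t - 12) + (16t - 64)
  t^2 - t - 12 = ((1/16)t + 3/16)(16t - 64) + (0)
Last nonzero remainder: 16t - 64. Dividing through by 16 gives the monic gcd t - 4.
Cancel t - 4 from numerator and denominator to get the reduced form.

(-2t + 10)/(t + 3)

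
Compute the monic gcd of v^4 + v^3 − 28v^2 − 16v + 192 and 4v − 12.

Apply the Euclidean algorithm:
  v^4 + v^3 − 28v^2 − 16v + 192 = ((1/4)v^3 + v^2 − 4v − 16)(4v − 12) + (0)
Last nonzero remainder: 4v − 12. Dividing through by 4 gives the monic gcd v − 3.

v − 3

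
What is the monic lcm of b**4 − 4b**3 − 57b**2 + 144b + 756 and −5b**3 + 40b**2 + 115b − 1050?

b**5 + b**4 − 77b**3 − 141b**2 + 1476b + 3780

Repeated division with remainder:
  b**4 − 4b**3 − 57b**2 + 144b + 756 = (−(1/5)b − 4/5)(−5b**3 + 40b**2 + 115b − 1050) + (−2b**2 + 26b − 84)
  −5b**3 + 40b**2 + 115b − 1050 = ((5/2)b + 25/2)(−2b**2 + 26b − 84) + (0)
Last nonzero remainder: −2b**2 + 26b − 84. Dividing through by −2 gives the monic gcd b**2 − 13b + 42.
Then lcm(f, g) = f·g / gcd(f, g); expanding and making the result monic gives the answer.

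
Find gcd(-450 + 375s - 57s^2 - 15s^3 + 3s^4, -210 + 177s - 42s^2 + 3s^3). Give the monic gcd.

10 - 7s + s^2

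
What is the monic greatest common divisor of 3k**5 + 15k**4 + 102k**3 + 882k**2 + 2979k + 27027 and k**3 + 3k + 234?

k**2 - 6k + 39

Repeated division with remainder:
  3k**5 + 15k**4 + 102k**3 + 882k**2 + 2979k + 27027 = (3k**2 + 15k + 93)(k**3 + 3k + 234) + (135k**2 - 810k + 5265)
  k**3 + 3k + 234 = ((1/135)k + 2/45)(135k**2 - 810k + 5265) + (0)
Last nonzero remainder: 135k**2 - 810k + 5265. Dividing through by 135 gives the monic gcd k**2 - 6k + 39.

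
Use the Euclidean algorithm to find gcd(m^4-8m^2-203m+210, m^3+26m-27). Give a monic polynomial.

m-1

Apply the Euclidean algorithm:
  m^4-8m^2-203m+210 = (m)(m^3+26m-27) + (-34m^2-176m+210)
  m^3+26m-27 = (-(1/34)m+44/289)(-34m^2-176m+210) + ((17043/289)m-17043/289)
  -34m^2-176m+210 = (-(9826/17043)m-20230/5681)((17043/289)m-17043/289) + (0)
Last nonzero remainder: (17043/289)m-17043/289. Dividing through by 17043/289 gives the monic gcd m-1.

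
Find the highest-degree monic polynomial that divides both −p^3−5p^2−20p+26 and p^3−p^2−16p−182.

p^2+6p+26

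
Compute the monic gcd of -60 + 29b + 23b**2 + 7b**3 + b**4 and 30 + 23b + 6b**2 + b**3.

15 + 4b + b**2

Euclidean algorithm in ℚ[b]:
  b**4 + 7b**3 + 23b**2 + 29b - 60 = (b + 1)(b**3 + 6b**2 + 23b + 30) + (-6b**2 - 24b - 90)
  b**3 + 6b**2 + 23b + 30 = (-(1/6)b - 1/3)(-6b**2 - 24b - 90) + (0)
Last nonzero remainder: -6b**2 - 24b - 90. Dividing through by -6 gives the monic gcd b**2 + 4b + 15.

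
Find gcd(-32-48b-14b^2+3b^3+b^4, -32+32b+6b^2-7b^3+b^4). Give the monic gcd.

Repeated division with remainder:
  b^4+3b^3-14b^2-48b-32 = (b^4-7b^3+6b^2+32b-32) + (10b^3-20b^2-80b)
  b^4-7b^3+6b^2+32b-32 = ((1/10)b-1/2)(10b^3-20b^2-80b) + (4b^2-8b-32)
  10b^3-20b^2-80b = ((5/2)b)(4b^2-8b-32) + (0)
Last nonzero remainder: 4b^2-8b-32. Dividing through by 4 gives the monic gcd b^2-2b-8.

-8-2b+b^2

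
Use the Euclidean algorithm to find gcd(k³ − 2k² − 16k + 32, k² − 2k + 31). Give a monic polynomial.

1

Repeated division with remainder:
  k³ − 2k² − 16k + 32 = (k)(k² − 2k + 31) + (−47k + 32)
  k² − 2k + 31 = (−(1/47)k + 62/2209)(−47k + 32) + (66495/2209)
  −47k + 32 = (−(103823/66495)k + 70688/66495)(66495/2209) + (0)
The last nonzero remainder is the constant 66495/2209, so the polynomials are coprime and gcd = 1.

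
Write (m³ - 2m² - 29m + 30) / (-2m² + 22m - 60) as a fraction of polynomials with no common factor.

Apply the Euclidean algorithm:
  m³ - 2m² - 29m + 30 = (-(1/2)m - 9/2)(-2m² + 22m - 60) + (40m - 240)
  -2m² + 22m - 60 = (-(1/20)m + 1/4)(40m - 240) + (0)
Last nonzero remainder: 40m - 240. Dividing through by 40 gives the monic gcd m - 6.
Cancel m - 6 from numerator and denominator to get the reduced form.

(-m² - 4m + 5)/(2m - 10)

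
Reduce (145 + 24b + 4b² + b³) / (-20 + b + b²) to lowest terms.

(29 - b + b²)/(-4 + b)

Euclidean algorithm in ℚ[b]:
  b³ + 4b² + 24b + 145 = (b + 3)(b² + b - 20) + (41b + 205)
  b² + b - 20 = ((1/41)b - 4/41)(41b + 205) + (0)
Last nonzero remainder: 41b + 205. Dividing through by 41 gives the monic gcd b + 5.
Cancel b + 5 from numerator and denominator to get the reduced form.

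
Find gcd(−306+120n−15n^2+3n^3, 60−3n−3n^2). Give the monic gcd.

By polynomial division,
  3n^3−15n^2+120n−306 = (−n+6)(−3n^2−3n+60) + (198n−666)
  −3n^2−3n+60 = (−(1/66)n−8/121)(198n−666) + (1932/121)
  198n−666 = ((3993/322)n−13431/322)(1932/121) + (0)
The last nonzero remainder is the constant 1932/121, so the polynomials are coprime and gcd = 1.

1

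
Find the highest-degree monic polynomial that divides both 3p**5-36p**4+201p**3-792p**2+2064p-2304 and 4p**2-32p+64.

Repeated division with remainder:
  3p**5-36p**4+201p**3-792p**2+2064p-2304 = ((3/4)p**3-3p**2+(57/4)p-36)(4p**2-32p+64) + (0)
Last nonzero remainder: 4p**2-32p+64. Dividing through by 4 gives the monic gcd p**2-8p+16.

p**2-8p+16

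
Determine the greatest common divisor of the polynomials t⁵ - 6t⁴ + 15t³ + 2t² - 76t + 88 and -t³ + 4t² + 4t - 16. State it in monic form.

t² - 4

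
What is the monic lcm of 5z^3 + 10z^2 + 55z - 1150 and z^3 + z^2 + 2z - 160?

Repeated division with remainder:
  5z^3 + 10z^2 + 55z - 1150 = (5)(z^3 + z^2 + 2z - 160) + (5z^2 + 45z - 350)
  z^3 + z^2 + 2z - 160 = ((1/5)z - 8/5)(5z^2 + 45z - 350) + (144z - 720)
  5z^2 + 45z - 350 = ((5/144)z + 35/72)(144z - 720) + (0)
Last nonzero remainder: 144z - 720. Dividing through by 144 gives the monic gcd z - 5.
Then lcm(f, g) = f·g / gcd(f, g); expanding and making the result monic gives the answer.

z^5 + 8z^4 + 55z^3 - 100z^2 - 1028z - 7360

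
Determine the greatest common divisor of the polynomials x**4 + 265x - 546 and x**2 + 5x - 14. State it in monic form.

x**2 + 5x - 14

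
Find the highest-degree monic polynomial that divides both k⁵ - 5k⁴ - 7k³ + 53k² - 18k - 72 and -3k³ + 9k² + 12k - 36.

k² - 5k + 6

Repeated division with remainder:
  k⁵ - 5k⁴ - 7k³ + 53k² - 18k - 72 = (-(1/3)k² + (2/3)k + 3)(-3k³ + 9k² + 12k - 36) + (6k² - 30k + 36)
  -3k³ + 9k² + 12k - 36 = (-(1/2)k - 1)(6k² - 30k + 36) + (0)
Last nonzero remainder: 6k² - 30k + 36. Dividing through by 6 gives the monic gcd k² - 5k + 6.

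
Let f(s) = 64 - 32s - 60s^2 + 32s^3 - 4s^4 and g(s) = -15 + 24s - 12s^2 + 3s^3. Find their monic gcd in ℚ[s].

-1 + s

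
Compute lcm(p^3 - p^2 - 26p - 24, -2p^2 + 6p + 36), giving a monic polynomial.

p^4 + 2p^3 - 29p^2 - 102p - 72

By polynomial division,
  p^3 - p^2 - 26p - 24 = (-(1/2)p - 1)(-2p^2 + 6p + 36) + (-2p + 12)
  -2p^2 + 6p + 36 = (p + 3)(-2p + 12) + (0)
Last nonzero remainder: -2p + 12. Dividing through by -2 gives the monic gcd p - 6.
Then lcm(f, g) = f·g / gcd(f, g); expanding and making the result monic gives the answer.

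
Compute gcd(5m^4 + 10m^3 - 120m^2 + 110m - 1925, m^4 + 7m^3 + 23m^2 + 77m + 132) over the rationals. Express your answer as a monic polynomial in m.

Apply the Euclidean algorithm:
  5m^4 + 10m^3 - 120m^2 + 110m - 1925 = (5)(m^4 + 7m^3 + 23m^2 + 77m + 132) + (-25m^3 - 235m^2 - 275m - 2585)
  m^4 + 7m^3 + 23m^2 + 77m + 132 = (-(1/25)m + 12/125)(-25m^3 - 235m^2 - 275m - 2585) + ((864/25)m^2 + 9504/25)
  -25m^3 - 235m^2 - 275m - 2585 = (-(625/864)m - 5875/864)((864/25)m^2 + 9504/25) + (0)
Last nonzero remainder: (864/25)m^2 + 9504/25. Dividing through by 864/25 gives the monic gcd m^2 + 11.

m^2 + 11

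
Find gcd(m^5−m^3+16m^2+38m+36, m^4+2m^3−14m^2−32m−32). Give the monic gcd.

Euclidean algorithm in ℚ[m]:
  m^5−m^3+16m^2+38m+36 = (m−2)(m^4+2m^3−14m^2−32m−32) + (17m^3+20m^2+6m−28)
  m^4+2m^3−14m^2−32m−32 = ((1/17)m+14/289)(17m^3+20m^2+6m−28) + (−(4428/289)m^2−(8856/289)m−8856/289)
  17m^3+20m^2+6m−28 = (−(4913/4428)m+2023/2214)(−(4428/289)m^2−(8856/289)m−8856/289) + (0)
Last nonzero remainder: −(4428/289)m^2−(8856/289)m−8856/289. Dividing through by −4428/289 gives the monic gcd m^2+2m+2.

m^2+2m+2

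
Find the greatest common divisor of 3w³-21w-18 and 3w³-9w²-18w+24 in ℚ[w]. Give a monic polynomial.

w+2

Apply the Euclidean algorithm:
  3w³-21w-18 = (3w³-9w²-18w+24) + (9w²-3w-42)
  3w³-9w²-18w+24 = ((1/3)w-8/9)(9w²-3w-42) + (-(20/3)w-40/3)
  9w²-3w-42 = (-(27/20)w+63/20)(-(20/3)w-40/3) + (0)
Last nonzero remainder: -(20/3)w-40/3. Dividing through by -20/3 gives the monic gcd w+2.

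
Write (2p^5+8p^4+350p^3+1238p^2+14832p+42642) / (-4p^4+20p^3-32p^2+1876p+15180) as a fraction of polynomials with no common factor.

Euclidean algorithm in ℚ[p]:
  2p^5+8p^4+350p^3+1238p^2+14832p+42642 = (-(1/2)p-9/2)(-4p^4+20p^3-32p^2+1876p+15180) + (424p^3+2032p^2+30864p+110952)
  -4p^4+20p^3-32p^2+1876p+15180 = (-(1/106)p+519/5618)(424p^3+2032p^2+30864p+110952) + ((200704/2809)p^2+(200704/2809)p+13848576/2809)
  424p^3+2032p^2+30864p+110952 = ((148877/25088)p+564609/25088)((200704/2809)p^2+(200704/2809)p+13848576/2809) + (0)
Last nonzero remainder: (200704/2809)p^2+(200704/2809)p+13848576/2809. Dividing through by 200704/2809 gives the monic gcd p^2+p+69.
Cancel p^2+p+69 from numerator and denominator to get the reduced form.

(-p^3-3p^2-103p-309)/(2p^2-12p-110)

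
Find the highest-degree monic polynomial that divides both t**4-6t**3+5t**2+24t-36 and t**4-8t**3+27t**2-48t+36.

t**2-5t+6

By polynomial division,
  t**4-6t**3+5t**2+24t-36 = (t**4-8t**3+27t**2-48t+36) + (2t**3-22t**2+72t-72)
  t**4-8t**3+27t**2-48t+36 = ((1/2)t+3/2)(2t**3-22t**2+72t-72) + (24t**2-120t+144)
  2t**3-22t**2+72t-72 = ((1/12)t-1/2)(24t**2-120t+144) + (0)
Last nonzero remainder: 24t**2-120t+144. Dividing through by 24 gives the monic gcd t**2-5t+6.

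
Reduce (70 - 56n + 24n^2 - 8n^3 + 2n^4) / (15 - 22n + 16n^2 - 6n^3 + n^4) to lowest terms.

Repeated division with remainder:
  2n^4 - 8n^3 + 24n^2 - 56n + 70 = (2)(n^4 - 6n^3 + 16n^2 - 22n + 15) + (4n^3 - 8n^2 - 12n + 40)
  n^4 - 6n^3 + 16n^2 - 22n + 15 = ((1/4)n - 1)(4n^3 - 8n^2 - 12n + 40) + (11n^2 - 44n + 55)
  4n^3 - 8n^2 - 12n + 40 = ((4/11)n + 8/11)(11n^2 - 44n + 55) + (0)
Last nonzero remainder: 11n^2 - 44n + 55. Dividing through by 11 gives the monic gcd n^2 - 4n + 5.
Cancel n^2 - 4n + 5 from numerator and denominator to get the reduced form.

(14 + 2n^2)/(3 - 2n + n^2)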